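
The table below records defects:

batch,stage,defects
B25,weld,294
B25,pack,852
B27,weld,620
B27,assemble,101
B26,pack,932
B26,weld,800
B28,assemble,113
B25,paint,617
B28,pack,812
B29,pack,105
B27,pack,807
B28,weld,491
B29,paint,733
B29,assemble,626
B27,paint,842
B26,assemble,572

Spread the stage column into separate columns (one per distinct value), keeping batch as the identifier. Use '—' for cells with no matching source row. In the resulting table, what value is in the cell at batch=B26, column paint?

—

No long-format row has batch=B26 and stage=paint, so the cell is —.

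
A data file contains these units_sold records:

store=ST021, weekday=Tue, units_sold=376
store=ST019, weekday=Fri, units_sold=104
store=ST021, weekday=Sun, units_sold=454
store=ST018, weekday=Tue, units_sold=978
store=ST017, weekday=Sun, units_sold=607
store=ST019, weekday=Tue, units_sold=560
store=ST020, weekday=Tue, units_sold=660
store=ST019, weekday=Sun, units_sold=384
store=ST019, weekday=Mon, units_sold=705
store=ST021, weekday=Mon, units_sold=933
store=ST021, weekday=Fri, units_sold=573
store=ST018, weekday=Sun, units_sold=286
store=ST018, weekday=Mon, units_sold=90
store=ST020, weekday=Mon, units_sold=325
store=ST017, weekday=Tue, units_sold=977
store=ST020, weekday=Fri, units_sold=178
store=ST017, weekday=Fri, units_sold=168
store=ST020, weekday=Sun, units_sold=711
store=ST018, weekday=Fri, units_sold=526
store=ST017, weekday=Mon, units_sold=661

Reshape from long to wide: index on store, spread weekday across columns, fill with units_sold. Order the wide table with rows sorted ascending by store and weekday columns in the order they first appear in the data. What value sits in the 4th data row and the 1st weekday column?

660

With rows sorted ascending by store, row 4 is store=ST020. weekday columns in first-appearance order: Tue, Fri, Sun, Mon; column 1 is Tue.
Long rows with store=ST020, weekday=Tue: units_sold = 660.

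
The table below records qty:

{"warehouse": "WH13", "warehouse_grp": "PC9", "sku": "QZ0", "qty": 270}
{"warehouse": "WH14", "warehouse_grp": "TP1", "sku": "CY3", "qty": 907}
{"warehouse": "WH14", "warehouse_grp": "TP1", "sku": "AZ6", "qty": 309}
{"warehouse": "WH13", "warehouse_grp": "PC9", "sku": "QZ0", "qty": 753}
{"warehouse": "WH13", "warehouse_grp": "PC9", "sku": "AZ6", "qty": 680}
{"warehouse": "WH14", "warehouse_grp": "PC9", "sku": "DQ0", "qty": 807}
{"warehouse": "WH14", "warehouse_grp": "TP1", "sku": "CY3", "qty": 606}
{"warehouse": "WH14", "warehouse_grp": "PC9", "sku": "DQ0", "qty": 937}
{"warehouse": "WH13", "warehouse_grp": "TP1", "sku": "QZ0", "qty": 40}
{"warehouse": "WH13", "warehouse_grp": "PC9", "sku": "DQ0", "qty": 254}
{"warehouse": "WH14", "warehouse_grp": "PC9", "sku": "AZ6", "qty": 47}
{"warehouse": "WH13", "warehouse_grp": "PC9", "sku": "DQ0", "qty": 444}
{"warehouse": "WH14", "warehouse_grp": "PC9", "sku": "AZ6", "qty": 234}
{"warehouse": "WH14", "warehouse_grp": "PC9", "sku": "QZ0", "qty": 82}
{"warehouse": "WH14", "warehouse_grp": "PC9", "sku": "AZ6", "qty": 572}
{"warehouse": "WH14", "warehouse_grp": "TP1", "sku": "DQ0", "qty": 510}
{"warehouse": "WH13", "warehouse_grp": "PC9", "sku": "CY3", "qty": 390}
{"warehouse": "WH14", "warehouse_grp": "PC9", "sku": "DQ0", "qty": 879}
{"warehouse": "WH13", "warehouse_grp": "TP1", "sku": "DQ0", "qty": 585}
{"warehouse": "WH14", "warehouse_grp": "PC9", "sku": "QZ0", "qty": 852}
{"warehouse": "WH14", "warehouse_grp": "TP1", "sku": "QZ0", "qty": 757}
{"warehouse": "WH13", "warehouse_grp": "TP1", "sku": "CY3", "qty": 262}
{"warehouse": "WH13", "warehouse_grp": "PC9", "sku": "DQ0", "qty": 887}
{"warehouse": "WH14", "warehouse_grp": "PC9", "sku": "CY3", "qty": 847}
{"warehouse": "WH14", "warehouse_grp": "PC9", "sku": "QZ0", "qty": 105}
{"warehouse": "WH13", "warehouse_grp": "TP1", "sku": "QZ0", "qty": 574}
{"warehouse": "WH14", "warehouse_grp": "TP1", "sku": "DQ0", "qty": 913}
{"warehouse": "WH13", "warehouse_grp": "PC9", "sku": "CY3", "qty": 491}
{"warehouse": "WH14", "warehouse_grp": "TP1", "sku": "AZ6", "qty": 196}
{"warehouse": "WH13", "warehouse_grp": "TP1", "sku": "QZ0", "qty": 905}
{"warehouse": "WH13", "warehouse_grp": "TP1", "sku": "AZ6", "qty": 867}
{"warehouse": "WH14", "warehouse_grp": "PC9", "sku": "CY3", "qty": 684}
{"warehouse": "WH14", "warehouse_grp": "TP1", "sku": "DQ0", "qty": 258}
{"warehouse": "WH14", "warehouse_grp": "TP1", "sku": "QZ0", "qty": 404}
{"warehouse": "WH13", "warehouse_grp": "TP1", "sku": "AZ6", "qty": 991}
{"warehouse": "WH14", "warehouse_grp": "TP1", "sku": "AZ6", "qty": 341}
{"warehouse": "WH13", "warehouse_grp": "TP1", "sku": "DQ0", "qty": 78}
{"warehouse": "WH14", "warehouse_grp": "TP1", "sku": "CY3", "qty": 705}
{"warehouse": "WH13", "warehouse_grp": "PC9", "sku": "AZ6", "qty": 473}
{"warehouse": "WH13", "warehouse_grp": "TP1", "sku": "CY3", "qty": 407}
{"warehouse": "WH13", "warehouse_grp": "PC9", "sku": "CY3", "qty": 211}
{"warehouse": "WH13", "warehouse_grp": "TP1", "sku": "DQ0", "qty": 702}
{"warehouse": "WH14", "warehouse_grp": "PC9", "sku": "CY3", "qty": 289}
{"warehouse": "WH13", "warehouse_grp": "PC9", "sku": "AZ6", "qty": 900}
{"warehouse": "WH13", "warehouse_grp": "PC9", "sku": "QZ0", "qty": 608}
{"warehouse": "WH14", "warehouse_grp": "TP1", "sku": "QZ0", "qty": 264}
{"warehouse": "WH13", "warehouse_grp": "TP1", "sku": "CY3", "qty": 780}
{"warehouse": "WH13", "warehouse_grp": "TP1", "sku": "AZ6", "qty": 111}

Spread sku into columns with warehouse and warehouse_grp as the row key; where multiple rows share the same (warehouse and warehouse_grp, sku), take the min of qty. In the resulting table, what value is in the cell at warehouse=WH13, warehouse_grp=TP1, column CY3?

262

Rows with warehouse=WH13, warehouse_grp=TP1 and sku=CY3: qty values are 262, 407, 780.
min(262, 407, 780) = 262.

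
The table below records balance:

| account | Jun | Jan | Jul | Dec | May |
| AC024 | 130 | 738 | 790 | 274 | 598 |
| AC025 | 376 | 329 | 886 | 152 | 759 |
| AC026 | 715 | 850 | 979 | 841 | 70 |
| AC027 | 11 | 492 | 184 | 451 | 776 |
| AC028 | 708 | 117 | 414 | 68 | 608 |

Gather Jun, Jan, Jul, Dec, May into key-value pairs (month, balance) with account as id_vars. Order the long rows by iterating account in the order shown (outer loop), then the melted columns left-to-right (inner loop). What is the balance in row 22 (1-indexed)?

117

25 rows total (5 × 5). Row 22: index ⌊(22-1)/5⌋ = 4 into account → AC028; (22-1) mod 5 = 1 into the melted columns → Jan.
So row 22 is (AC028, Jan, 117); balance = 117.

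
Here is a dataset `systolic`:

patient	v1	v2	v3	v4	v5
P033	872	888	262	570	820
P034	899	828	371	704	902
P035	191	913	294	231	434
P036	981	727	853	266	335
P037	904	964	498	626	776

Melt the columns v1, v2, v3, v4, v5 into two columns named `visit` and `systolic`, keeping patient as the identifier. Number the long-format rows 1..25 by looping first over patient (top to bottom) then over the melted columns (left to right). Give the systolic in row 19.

266

25 rows total (5 × 5). Row 19: index ⌊(19-1)/5⌋ = 3 into patient → P036; (19-1) mod 5 = 3 into the melted columns → v4.
So row 19 is (P036, v4, 266); systolic = 266.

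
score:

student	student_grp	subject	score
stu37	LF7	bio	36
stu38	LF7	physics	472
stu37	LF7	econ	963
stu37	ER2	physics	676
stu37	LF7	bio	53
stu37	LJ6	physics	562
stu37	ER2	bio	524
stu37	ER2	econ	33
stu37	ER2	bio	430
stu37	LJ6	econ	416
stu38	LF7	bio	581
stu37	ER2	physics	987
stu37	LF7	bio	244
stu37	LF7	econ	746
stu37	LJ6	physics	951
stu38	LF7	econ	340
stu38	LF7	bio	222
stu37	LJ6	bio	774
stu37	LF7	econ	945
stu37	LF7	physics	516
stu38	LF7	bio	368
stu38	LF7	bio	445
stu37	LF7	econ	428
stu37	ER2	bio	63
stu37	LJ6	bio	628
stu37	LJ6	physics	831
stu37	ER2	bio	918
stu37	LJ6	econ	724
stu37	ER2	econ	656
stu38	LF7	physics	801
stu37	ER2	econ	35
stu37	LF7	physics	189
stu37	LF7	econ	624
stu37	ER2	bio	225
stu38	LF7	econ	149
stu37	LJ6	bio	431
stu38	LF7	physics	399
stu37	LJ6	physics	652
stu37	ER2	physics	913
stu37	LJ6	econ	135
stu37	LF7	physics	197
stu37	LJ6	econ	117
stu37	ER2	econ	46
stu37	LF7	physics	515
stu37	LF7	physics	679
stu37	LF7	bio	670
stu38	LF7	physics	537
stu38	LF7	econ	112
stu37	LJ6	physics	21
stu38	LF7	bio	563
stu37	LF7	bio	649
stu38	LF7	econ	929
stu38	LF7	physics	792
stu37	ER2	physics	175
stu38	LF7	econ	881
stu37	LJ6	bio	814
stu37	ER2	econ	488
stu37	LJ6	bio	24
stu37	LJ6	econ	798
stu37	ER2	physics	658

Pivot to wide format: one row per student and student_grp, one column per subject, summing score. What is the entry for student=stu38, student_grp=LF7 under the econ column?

Rows with student=stu38, student_grp=LF7 and subject=econ: score values are 340, 149, 112, 929, 881.
340 + 149 + 112 + 929 + 881 = 2411.

2411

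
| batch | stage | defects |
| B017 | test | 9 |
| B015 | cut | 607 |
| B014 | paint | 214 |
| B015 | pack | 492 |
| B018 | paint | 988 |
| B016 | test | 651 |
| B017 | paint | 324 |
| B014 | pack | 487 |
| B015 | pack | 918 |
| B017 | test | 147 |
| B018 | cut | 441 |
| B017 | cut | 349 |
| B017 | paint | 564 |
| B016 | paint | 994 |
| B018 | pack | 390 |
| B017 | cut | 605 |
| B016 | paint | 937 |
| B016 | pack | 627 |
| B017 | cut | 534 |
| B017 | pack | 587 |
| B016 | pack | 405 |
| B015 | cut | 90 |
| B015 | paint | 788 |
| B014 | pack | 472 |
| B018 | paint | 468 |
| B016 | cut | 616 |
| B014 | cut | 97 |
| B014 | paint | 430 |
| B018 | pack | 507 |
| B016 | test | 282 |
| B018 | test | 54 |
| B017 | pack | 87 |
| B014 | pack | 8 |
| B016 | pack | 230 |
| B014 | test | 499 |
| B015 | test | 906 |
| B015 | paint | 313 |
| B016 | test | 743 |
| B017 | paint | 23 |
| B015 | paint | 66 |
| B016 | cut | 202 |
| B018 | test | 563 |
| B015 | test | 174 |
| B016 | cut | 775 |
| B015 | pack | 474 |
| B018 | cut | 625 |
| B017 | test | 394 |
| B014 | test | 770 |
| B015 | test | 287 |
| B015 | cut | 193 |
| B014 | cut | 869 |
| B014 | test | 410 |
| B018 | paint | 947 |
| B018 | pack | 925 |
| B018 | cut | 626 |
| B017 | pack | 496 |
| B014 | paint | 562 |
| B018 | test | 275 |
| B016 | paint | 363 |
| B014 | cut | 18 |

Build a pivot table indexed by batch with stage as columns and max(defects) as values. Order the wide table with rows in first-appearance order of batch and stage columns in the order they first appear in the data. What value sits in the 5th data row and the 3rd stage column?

With rows in first-appearance order of batch, row 5 is batch=B016. stage columns in first-appearance order: test, cut, paint, pack; column 3 is paint.
Long rows with batch=B016, stage=paint: max(994, 937, 363) = 994.

994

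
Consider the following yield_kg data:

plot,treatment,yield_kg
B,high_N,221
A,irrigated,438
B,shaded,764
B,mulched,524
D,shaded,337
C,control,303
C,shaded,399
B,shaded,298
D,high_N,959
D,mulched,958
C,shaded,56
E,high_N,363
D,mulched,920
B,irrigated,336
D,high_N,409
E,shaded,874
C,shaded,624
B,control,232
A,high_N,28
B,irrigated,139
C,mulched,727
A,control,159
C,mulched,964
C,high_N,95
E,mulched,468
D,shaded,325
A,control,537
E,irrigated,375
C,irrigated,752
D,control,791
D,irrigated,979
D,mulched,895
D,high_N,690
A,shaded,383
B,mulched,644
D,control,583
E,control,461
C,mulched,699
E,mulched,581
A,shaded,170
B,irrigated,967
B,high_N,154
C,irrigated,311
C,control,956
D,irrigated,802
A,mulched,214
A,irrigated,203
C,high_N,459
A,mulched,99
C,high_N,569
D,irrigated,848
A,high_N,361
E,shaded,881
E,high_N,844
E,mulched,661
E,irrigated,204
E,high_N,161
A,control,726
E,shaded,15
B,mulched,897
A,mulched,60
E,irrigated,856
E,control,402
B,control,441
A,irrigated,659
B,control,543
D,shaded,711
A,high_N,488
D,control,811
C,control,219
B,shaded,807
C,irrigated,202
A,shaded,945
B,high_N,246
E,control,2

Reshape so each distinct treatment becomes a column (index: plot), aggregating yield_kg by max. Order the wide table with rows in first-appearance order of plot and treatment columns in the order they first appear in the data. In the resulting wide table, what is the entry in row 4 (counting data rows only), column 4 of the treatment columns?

964

With rows in first-appearance order of plot, row 4 is plot=C. treatment columns in first-appearance order: high_N, irrigated, shaded, mulched, control; column 4 is mulched.
Long rows with plot=C, treatment=mulched: max(727, 964, 699) = 964.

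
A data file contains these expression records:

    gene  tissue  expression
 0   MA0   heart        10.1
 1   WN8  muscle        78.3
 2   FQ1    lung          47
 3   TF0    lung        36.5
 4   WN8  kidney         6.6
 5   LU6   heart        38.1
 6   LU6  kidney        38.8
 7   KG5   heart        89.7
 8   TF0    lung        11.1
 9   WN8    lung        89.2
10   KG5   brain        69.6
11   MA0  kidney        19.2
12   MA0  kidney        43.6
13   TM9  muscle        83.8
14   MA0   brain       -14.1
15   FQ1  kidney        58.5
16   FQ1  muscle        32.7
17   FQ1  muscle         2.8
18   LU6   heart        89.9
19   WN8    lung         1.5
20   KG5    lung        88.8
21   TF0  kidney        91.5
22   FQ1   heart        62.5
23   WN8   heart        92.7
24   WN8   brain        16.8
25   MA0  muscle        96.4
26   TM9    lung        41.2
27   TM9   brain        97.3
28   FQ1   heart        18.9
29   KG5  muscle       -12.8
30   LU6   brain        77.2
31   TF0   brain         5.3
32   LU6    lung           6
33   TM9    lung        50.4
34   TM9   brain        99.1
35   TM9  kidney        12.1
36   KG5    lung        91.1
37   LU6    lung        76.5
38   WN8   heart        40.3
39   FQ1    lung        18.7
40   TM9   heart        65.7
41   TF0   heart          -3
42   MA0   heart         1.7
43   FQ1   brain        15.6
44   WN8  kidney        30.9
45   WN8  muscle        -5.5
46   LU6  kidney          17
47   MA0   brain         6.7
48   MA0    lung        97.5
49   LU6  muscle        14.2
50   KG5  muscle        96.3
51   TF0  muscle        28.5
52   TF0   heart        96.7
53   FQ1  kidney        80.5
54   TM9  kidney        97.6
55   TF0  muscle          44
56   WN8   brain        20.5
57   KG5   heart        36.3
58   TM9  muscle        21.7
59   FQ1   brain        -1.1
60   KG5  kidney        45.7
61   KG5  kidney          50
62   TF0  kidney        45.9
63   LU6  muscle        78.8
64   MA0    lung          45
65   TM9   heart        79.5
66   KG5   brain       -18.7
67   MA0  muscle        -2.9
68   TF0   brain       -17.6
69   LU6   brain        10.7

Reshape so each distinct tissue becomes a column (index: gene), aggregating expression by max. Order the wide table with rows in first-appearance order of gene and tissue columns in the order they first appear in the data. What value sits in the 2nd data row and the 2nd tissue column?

With rows in first-appearance order of gene, row 2 is gene=WN8. tissue columns in first-appearance order: heart, muscle, lung, kidney, brain; column 2 is muscle.
Long rows with gene=WN8, tissue=muscle: max(78.3, -5.5) = 78.3.

78.3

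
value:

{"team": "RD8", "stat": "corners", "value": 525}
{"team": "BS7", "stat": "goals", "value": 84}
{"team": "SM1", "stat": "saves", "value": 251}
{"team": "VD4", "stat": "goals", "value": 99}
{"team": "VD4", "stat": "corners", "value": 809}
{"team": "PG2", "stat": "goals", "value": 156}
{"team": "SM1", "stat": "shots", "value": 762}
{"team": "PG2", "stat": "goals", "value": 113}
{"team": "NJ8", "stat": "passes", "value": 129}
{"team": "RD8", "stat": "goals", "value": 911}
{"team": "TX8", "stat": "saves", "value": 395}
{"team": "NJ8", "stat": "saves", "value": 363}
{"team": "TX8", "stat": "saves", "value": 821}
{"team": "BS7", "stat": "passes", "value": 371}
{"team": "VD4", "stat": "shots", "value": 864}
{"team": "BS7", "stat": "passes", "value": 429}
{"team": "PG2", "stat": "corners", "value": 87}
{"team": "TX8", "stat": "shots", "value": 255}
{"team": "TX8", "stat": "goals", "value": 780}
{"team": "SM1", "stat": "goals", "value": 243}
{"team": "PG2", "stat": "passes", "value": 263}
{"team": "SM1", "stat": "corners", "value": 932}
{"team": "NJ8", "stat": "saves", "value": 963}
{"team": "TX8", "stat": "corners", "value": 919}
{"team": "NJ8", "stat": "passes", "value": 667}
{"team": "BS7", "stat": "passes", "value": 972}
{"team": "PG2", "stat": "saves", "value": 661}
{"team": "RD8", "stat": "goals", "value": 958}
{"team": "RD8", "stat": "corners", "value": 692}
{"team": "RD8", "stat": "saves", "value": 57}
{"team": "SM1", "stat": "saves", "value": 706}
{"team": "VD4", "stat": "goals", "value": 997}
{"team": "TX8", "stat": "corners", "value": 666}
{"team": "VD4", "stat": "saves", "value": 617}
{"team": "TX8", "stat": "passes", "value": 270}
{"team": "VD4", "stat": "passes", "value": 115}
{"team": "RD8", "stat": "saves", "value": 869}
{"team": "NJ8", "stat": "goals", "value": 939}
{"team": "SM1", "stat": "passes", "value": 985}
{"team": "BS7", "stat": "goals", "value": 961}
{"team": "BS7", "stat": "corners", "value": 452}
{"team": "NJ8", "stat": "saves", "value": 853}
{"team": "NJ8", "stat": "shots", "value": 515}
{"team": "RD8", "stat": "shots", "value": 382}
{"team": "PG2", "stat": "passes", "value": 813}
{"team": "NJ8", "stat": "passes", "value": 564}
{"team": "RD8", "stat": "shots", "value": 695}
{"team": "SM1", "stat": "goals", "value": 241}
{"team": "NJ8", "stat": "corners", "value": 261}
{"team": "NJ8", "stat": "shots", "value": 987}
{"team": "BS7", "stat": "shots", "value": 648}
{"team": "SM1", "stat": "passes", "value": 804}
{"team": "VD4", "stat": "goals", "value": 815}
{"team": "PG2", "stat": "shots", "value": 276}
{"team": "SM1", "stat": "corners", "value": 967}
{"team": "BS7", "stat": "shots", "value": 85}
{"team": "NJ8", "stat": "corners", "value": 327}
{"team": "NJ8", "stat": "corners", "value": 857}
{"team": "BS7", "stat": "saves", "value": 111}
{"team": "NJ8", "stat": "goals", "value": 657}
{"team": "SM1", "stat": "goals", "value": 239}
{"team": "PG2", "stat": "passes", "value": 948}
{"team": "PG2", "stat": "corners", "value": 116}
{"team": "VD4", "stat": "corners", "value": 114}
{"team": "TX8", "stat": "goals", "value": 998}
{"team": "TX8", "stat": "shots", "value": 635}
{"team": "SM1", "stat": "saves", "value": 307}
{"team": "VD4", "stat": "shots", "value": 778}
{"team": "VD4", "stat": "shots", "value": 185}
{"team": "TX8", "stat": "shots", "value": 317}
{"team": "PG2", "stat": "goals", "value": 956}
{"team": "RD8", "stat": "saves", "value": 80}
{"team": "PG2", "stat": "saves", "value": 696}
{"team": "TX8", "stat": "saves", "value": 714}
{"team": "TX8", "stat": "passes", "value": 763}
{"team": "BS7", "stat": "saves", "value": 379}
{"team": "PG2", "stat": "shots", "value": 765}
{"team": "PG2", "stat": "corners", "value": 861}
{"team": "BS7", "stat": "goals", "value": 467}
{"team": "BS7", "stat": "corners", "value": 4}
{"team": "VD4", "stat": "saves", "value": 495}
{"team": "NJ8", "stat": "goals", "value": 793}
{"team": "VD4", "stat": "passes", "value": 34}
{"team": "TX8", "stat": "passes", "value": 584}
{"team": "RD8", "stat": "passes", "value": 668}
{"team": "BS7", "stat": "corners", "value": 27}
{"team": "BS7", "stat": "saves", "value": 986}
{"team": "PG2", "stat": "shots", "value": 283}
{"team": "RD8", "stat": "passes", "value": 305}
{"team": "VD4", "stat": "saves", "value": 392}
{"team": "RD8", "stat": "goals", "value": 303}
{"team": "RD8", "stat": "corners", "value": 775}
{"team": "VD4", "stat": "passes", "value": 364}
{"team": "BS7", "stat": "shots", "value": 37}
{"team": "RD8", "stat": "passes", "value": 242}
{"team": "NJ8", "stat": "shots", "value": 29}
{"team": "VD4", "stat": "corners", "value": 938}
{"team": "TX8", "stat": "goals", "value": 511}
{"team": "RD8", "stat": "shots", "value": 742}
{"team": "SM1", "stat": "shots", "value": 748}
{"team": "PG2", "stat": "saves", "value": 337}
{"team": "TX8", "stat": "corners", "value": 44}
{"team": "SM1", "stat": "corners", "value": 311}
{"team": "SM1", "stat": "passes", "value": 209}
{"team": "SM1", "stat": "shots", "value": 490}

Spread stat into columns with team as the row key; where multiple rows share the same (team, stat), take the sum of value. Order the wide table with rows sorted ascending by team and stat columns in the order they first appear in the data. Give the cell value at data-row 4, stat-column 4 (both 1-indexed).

1819

With rows sorted ascending by team, row 4 is team=RD8. stat columns in first-appearance order: corners, goals, saves, shots, passes; column 4 is shots.
Long rows with team=RD8, stat=shots: 382 + 695 + 742 = 1819.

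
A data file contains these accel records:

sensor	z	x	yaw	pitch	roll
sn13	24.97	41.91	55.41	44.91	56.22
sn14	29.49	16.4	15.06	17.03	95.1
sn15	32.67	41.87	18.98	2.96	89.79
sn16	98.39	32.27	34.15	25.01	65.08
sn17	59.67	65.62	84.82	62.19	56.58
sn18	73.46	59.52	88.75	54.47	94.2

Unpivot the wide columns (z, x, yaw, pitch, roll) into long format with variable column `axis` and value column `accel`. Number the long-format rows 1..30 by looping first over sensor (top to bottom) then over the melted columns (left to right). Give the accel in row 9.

30 rows total (6 × 5). Row 9: index ⌊(9-1)/5⌋ = 1 into sensor → sn14; (9-1) mod 5 = 3 into the melted columns → pitch.
So row 9 is (sn14, pitch, 17.03); accel = 17.03.

17.03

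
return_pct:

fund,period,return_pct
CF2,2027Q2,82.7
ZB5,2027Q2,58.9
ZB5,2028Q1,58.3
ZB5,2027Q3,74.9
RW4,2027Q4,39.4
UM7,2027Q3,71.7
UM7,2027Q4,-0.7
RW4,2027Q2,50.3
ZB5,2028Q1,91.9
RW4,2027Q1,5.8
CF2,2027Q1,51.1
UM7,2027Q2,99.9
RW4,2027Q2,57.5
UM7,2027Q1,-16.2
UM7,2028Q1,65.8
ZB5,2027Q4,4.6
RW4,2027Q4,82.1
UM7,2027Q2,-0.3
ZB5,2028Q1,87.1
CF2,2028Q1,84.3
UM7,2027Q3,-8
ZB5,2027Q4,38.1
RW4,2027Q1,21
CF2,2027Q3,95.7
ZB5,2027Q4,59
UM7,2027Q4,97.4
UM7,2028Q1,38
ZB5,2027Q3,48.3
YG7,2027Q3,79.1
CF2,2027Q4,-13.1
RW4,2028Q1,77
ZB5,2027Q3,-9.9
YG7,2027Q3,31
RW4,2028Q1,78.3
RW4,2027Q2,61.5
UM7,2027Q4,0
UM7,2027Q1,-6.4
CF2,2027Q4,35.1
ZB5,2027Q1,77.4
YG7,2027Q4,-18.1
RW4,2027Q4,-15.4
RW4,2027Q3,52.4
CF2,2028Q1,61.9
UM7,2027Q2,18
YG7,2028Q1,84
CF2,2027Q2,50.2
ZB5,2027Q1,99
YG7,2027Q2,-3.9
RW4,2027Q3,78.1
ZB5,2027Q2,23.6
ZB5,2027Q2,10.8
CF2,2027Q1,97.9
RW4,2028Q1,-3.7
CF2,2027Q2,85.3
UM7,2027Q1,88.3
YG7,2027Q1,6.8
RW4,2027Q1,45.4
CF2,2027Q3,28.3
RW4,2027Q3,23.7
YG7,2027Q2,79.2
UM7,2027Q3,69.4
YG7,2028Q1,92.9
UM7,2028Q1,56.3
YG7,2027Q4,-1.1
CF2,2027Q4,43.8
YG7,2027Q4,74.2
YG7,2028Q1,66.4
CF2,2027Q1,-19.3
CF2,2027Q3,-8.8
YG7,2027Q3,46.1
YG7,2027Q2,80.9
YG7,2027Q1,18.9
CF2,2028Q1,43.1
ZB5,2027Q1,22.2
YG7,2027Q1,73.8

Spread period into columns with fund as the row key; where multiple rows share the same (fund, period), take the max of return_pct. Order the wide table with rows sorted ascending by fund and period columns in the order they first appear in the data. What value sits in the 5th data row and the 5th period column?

99

With rows sorted ascending by fund, row 5 is fund=ZB5. period columns in first-appearance order: 2027Q2, 2028Q1, 2027Q3, 2027Q4, 2027Q1; column 5 is 2027Q1.
Long rows with fund=ZB5, period=2027Q1: max(77.4, 99, 22.2) = 99.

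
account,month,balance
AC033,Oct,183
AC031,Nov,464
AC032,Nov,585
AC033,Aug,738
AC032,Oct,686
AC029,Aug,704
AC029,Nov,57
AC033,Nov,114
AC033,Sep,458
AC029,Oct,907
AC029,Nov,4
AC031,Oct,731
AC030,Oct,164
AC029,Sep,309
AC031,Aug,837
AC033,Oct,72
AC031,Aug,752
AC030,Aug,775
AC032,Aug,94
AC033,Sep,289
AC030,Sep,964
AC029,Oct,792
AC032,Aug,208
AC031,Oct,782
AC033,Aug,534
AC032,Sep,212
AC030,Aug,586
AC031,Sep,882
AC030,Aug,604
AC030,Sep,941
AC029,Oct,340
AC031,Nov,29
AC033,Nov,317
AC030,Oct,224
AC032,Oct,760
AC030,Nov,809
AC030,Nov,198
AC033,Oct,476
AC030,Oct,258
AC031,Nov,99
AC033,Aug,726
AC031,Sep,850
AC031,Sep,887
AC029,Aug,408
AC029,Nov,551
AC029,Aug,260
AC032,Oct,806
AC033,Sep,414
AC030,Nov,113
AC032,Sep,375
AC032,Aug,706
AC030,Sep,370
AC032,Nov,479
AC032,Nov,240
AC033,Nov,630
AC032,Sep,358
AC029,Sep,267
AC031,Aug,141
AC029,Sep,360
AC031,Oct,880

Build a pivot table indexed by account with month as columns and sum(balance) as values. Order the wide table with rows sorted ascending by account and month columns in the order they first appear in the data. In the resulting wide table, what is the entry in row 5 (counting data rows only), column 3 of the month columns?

1998

With rows sorted ascending by account, row 5 is account=AC033. month columns in first-appearance order: Oct, Nov, Aug, Sep; column 3 is Aug.
Long rows with account=AC033, month=Aug: 738 + 534 + 726 = 1998.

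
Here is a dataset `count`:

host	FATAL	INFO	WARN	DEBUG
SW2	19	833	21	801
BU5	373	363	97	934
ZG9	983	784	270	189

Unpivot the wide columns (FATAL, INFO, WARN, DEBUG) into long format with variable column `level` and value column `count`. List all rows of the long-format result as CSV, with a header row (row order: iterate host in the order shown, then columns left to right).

host,level,count
SW2,FATAL,19
SW2,INFO,833
SW2,WARN,21
SW2,DEBUG,801
BU5,FATAL,373
BU5,INFO,363
BU5,WARN,97
BU5,DEBUG,934
ZG9,FATAL,983
ZG9,INFO,784
ZG9,WARN,270
ZG9,DEBUG,189

Each (host, column) pair becomes one row: 3 × 4 = 12 rows.
For example, (SW2, FATAL) → count=19.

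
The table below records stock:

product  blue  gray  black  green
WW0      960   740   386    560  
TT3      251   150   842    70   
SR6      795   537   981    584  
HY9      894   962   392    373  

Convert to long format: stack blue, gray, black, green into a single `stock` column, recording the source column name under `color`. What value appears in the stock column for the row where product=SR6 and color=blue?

795

Unpivoting turns each (product, wide-column) pair into one long row.
The wide cell at row SR6, column blue holds 795, so the long row (SR6, blue) has stock=795.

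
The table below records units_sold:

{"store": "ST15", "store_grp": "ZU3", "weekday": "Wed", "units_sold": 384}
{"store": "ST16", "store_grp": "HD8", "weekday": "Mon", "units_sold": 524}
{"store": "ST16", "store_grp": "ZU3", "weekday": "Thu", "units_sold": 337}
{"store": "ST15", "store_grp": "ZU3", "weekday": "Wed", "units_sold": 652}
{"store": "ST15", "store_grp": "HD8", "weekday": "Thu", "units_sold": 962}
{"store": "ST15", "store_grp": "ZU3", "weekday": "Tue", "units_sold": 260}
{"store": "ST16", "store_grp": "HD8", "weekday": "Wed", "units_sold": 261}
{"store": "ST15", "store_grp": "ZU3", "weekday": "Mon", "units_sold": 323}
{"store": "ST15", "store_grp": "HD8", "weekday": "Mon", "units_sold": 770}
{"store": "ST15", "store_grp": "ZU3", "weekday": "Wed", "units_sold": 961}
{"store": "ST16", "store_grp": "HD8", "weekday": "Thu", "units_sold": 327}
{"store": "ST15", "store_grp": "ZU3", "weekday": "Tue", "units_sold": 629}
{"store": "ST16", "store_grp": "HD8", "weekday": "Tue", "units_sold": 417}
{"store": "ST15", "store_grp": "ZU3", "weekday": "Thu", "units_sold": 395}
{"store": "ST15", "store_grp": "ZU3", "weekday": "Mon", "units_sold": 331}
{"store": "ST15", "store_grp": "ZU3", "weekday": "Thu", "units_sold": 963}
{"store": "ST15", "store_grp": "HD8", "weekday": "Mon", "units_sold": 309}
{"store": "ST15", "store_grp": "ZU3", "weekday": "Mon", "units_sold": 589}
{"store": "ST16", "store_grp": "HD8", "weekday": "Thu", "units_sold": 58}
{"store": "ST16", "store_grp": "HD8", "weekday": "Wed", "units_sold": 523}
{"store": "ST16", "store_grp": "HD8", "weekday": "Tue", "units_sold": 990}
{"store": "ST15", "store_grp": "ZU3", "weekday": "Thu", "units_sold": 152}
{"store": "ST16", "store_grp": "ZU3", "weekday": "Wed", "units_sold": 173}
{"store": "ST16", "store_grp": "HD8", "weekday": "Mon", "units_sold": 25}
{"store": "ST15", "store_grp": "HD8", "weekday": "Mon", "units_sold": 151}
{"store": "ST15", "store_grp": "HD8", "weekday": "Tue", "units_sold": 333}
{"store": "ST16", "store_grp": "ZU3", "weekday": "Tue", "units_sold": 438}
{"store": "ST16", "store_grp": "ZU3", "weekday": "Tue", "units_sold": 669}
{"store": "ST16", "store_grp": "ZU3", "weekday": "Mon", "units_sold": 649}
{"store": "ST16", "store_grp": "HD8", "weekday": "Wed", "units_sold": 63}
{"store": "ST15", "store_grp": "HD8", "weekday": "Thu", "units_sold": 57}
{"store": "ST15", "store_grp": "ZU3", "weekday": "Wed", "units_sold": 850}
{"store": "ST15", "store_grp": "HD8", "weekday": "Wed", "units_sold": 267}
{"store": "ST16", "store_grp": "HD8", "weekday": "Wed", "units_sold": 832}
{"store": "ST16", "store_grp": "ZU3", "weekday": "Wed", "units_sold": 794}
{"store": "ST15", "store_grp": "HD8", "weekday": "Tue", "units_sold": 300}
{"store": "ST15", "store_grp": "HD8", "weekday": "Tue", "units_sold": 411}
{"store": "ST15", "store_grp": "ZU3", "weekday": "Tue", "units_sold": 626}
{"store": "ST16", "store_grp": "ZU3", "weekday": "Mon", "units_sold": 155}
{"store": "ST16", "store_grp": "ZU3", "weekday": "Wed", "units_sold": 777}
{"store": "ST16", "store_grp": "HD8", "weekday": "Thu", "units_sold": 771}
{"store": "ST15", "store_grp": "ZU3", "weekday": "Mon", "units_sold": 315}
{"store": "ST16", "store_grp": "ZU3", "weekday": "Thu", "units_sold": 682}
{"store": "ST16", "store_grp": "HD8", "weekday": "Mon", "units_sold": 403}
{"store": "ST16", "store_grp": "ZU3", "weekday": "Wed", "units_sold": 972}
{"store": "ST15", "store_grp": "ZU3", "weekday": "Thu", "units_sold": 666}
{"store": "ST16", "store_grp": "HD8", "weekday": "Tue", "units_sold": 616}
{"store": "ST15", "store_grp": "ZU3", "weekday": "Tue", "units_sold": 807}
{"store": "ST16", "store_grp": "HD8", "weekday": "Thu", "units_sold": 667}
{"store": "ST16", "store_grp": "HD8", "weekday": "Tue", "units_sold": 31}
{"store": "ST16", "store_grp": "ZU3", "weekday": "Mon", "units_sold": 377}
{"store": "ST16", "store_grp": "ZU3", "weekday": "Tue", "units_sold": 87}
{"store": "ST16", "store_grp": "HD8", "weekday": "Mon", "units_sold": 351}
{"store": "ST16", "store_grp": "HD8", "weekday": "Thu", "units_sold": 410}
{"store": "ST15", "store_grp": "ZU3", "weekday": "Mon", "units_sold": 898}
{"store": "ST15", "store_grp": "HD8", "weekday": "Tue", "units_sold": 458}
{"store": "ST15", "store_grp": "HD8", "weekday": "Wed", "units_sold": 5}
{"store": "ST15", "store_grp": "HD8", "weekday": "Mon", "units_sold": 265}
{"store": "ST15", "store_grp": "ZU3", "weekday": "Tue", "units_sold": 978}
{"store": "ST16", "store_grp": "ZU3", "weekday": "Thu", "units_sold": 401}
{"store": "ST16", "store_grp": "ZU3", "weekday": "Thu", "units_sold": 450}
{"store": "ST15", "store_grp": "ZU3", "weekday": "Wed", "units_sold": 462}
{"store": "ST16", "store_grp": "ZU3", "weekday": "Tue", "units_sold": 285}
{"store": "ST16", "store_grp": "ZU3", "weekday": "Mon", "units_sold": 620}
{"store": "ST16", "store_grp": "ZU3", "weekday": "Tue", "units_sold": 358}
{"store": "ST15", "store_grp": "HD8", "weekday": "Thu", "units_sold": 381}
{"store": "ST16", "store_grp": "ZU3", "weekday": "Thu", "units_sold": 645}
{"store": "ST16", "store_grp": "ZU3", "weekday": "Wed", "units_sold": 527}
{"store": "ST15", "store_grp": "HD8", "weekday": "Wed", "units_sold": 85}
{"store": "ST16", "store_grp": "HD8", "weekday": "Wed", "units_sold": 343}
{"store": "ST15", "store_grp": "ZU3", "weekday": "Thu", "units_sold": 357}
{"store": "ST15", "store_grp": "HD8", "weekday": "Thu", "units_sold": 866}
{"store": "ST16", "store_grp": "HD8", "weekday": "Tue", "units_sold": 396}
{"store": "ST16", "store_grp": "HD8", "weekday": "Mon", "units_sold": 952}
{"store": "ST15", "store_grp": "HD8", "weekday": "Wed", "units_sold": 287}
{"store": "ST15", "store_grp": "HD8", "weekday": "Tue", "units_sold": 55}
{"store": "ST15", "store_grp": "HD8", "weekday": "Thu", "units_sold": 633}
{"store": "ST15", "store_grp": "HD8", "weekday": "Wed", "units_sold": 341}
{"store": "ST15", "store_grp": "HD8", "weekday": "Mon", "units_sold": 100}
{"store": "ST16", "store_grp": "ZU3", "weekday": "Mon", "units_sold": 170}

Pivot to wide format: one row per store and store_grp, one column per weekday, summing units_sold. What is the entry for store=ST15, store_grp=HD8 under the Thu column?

Rows with store=ST15, store_grp=HD8 and weekday=Thu: units_sold values are 962, 57, 381, 866, 633.
962 + 57 + 381 + 866 + 633 = 2899.

2899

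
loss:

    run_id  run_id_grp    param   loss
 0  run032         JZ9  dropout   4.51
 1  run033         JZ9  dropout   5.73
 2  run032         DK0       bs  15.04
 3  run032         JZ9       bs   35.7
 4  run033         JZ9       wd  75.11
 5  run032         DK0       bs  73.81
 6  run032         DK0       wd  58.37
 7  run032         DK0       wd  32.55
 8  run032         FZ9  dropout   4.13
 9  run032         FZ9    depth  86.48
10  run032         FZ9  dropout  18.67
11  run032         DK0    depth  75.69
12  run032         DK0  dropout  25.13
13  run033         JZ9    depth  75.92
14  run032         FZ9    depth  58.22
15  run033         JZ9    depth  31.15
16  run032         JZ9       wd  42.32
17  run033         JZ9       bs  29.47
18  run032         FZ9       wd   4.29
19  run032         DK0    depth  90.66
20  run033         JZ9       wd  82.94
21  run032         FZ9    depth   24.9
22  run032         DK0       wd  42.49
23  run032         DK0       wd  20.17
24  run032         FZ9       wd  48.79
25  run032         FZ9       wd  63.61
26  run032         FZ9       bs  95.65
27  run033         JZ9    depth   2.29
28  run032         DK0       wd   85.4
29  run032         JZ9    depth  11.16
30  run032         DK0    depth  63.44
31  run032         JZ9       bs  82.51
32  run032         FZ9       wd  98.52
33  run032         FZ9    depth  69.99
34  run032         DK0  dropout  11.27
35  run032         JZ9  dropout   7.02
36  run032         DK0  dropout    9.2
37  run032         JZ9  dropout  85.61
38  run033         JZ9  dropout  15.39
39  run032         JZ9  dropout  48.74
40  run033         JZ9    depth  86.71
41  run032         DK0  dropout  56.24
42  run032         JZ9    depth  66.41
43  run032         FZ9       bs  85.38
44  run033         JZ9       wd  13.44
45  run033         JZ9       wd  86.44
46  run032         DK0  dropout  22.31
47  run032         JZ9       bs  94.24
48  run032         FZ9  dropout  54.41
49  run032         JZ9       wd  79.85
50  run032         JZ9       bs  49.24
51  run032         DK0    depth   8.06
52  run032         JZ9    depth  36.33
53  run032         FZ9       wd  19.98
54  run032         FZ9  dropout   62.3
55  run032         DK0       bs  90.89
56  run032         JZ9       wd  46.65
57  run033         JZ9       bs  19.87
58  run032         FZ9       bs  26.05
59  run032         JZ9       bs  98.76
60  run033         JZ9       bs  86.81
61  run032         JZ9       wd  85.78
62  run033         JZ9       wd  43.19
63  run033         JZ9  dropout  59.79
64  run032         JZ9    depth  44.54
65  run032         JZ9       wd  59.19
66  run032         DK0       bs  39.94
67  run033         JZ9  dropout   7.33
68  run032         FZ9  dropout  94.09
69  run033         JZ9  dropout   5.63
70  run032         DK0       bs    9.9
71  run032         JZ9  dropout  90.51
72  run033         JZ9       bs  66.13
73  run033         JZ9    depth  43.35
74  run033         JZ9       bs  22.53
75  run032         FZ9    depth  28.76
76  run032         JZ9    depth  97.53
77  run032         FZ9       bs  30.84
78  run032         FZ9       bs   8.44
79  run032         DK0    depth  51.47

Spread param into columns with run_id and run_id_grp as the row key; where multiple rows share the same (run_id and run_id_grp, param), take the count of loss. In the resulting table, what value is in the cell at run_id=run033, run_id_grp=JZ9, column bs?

5

Rows with run_id=run033, run_id_grp=JZ9 and param=bs: loss values are 29.47, 19.87, 86.81, 66.13, 22.53.
5 rows match — count = 5.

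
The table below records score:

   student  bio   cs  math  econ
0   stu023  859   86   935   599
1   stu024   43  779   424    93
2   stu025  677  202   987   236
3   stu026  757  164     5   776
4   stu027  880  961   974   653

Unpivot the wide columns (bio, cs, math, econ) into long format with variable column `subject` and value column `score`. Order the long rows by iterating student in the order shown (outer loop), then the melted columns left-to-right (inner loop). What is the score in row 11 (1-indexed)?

987

20 rows total (5 × 4). Row 11: index ⌊(11-1)/4⌋ = 2 into student → stu025; (11-1) mod 4 = 2 into the melted columns → math.
So row 11 is (stu025, math, 987); score = 987.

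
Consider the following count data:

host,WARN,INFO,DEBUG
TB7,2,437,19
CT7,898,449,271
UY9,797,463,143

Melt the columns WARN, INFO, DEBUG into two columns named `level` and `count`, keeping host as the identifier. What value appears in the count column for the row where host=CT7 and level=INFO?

449

Unpivoting turns each (host, wide-column) pair into one long row.
The wide cell at row CT7, column INFO holds 449, so the long row (CT7, INFO) has count=449.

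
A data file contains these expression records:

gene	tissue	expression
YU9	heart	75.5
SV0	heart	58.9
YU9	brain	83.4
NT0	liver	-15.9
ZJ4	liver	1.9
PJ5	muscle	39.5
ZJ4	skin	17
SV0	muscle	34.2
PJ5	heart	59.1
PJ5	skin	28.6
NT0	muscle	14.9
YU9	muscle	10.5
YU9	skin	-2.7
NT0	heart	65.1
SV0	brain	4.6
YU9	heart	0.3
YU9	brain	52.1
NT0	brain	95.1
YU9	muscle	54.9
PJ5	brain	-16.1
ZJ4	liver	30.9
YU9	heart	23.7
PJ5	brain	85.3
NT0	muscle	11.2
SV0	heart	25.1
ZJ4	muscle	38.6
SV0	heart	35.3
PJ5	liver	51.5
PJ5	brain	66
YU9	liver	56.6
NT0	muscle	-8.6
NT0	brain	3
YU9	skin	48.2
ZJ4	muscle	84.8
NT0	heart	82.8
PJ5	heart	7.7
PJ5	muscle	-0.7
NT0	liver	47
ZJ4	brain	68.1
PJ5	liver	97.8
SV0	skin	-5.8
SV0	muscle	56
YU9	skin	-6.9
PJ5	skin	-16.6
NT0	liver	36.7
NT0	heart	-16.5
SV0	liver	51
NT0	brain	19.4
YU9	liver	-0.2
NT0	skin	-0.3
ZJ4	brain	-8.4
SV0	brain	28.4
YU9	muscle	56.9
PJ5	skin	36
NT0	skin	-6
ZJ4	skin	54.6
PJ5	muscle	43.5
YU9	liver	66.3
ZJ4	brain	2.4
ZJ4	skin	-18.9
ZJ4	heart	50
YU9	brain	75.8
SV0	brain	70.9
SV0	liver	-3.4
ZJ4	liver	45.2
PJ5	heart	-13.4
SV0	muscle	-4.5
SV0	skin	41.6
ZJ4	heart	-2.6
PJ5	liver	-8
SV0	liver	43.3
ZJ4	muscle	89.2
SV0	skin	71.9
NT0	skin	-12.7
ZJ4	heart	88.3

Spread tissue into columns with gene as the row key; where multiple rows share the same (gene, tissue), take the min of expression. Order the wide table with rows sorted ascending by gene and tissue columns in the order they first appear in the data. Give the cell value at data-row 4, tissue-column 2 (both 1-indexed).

52.1

With rows sorted ascending by gene, row 4 is gene=YU9. tissue columns in first-appearance order: heart, brain, liver, muscle, skin; column 2 is brain.
Long rows with gene=YU9, tissue=brain: min(83.4, 52.1, 75.8) = 52.1.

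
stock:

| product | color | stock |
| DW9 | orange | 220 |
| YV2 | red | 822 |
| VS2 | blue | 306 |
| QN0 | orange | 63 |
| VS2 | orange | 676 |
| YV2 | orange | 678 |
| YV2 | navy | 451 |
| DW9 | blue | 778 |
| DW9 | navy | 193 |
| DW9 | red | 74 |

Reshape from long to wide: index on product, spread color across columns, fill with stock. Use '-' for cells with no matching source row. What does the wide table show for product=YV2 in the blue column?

-

No long-format row has product=YV2 and color=blue, so the cell is -.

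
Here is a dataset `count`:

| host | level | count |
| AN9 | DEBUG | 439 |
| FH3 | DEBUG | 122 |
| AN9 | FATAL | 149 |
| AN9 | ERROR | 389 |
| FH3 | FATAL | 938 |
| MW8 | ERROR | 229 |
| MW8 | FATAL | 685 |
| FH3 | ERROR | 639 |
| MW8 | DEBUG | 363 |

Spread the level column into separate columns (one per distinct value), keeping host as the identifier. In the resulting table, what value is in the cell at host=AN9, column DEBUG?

Wide layout: rows indexed by host, columns are the 3 distinct level values (DEBUG, FATAL, ERROR).
Cell (host=AN9, level=DEBUG) draws from the long row where host=AN9 and level=DEBUG, which has count=439.

439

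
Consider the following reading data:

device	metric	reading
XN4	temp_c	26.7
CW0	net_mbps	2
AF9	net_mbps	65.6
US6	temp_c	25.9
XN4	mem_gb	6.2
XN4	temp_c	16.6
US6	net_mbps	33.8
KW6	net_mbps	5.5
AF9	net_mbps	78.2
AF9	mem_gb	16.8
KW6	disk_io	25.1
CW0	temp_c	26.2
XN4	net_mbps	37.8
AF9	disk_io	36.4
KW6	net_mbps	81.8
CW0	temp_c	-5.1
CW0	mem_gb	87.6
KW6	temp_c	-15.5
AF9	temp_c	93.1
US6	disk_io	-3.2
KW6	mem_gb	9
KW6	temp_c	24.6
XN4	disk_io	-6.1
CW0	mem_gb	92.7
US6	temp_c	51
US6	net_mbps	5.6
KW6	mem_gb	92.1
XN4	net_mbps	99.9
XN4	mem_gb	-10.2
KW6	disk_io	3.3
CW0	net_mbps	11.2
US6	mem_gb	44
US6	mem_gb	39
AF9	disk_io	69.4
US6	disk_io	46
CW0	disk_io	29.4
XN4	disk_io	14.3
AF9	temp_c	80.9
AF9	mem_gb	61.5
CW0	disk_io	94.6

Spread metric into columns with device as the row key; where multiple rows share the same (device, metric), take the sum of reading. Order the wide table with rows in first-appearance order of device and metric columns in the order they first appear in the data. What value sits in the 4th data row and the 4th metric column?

42.8

With rows in first-appearance order of device, row 4 is device=US6. metric columns in first-appearance order: temp_c, net_mbps, mem_gb, disk_io; column 4 is disk_io.
Long rows with device=US6, metric=disk_io: -3.2 + 46 = 42.8.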